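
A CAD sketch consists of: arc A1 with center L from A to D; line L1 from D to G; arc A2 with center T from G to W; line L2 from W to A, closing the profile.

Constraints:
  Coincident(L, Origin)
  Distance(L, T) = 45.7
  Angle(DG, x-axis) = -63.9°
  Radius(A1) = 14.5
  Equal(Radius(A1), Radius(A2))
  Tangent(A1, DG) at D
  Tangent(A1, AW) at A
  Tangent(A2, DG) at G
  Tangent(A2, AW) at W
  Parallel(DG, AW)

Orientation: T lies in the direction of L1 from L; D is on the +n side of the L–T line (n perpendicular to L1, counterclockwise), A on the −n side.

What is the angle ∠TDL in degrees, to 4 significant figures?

72.40°

L is at the origin and T lies 45.7 along u from L, so T = 45.7·u = (20.11, -41.04). Tangency of A1 to both parallel lines with radius 14.5 puts D and A at L ± 14.5·n: D = (13.02, 6.379), A = (-13.02, -6.379). Then cos ∠TDL = DT·DL / (|DT||DL|), giving 72.40°.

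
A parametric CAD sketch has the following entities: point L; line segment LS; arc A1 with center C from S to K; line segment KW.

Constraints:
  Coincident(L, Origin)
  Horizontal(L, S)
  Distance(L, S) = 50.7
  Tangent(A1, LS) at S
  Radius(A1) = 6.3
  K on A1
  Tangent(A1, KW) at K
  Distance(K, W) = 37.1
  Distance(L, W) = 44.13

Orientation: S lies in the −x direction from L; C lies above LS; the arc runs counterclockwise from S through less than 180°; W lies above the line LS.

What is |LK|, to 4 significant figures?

45.36

L is at the origin; LS is horizontal with |LS| = 50.7 and S on the −x side, so S = (-50.70, 0.000). Since A1 is tangent to LS there, CS ⟂ LS, so C = S + (0, 6.3) = (-50.70, 6.300). Since CK ⟂ KW (tangency), |CW| = √(6.3² + 37.1²) = 37.63 regardless of where K sits on A1. So W lies on both circle(L, 44.13) and circle(C, 37.63); the above-LS intersection is W = (-26.61, 35.21). K is the foot of the tangent from W: K = (-45.25, 3.134).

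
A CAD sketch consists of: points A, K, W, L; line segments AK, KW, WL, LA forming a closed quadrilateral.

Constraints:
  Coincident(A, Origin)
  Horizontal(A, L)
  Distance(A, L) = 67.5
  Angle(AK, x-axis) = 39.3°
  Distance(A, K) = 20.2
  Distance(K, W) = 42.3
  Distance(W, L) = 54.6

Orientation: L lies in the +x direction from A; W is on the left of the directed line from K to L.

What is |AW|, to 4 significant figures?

62.02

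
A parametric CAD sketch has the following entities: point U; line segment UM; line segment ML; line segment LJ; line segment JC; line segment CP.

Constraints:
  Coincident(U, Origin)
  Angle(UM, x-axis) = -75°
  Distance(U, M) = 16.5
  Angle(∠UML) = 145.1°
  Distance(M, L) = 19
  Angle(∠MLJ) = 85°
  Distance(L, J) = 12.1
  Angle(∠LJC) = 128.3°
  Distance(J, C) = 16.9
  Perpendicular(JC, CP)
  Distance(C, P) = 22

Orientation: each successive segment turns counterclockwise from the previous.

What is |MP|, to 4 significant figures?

8.768

U is at the origin; UM runs at -75.0° with length 16.5, so M = (4.271, -15.94). ∠UML = 145.1° gives ML at -40.10° from the x-axis; with |ML| = 19.0, L = (18.80, -28.18). ∠MLJ = 85.0° gives LJ at 54.90° from the x-axis; with |LJ| = 12.1, J = (25.76, -18.28). ∠LJC = 128.3° gives JC at 106.6° from the x-axis; with |JC| = 16.9, C = (20.93, -2.081). JC ⟂ CP, so CP runs at -163.4°; with |CP| = 22.0, P = (-0.1496, -8.366). Then |MP| = |P − M| = 8.768.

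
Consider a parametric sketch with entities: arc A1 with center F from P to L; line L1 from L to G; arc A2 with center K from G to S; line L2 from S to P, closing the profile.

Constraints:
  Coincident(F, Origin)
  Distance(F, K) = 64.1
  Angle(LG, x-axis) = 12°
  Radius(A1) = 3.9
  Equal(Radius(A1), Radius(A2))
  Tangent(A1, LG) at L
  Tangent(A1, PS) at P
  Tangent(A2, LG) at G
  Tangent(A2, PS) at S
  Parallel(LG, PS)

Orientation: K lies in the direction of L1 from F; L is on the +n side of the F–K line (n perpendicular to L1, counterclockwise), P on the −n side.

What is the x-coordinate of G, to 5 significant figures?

61.888

The slot axis is L1's direction at 12.0°, so u = (cos 12.0°, sin 12.0°) = (0.97815, 0.20791) and n = (−sin 12.0°, cos 12.0°) = (-0.20791, 0.97815). F is at the origin and K lies 64.1 along u from F, so K = 64.1·u = (62.699, 13.327). Tangency of A1 to both parallel lines with radius 3.9 puts L and P at F ± 3.9·n: L = (-0.81086, 3.8148), P = (0.81086, -3.8148). Equal radii place G and S the same way about K: G = K + 3.9·n = (61.888, 17.142), S = K − 3.9·n = (63.510, 9.5124). So G.x = 61.888.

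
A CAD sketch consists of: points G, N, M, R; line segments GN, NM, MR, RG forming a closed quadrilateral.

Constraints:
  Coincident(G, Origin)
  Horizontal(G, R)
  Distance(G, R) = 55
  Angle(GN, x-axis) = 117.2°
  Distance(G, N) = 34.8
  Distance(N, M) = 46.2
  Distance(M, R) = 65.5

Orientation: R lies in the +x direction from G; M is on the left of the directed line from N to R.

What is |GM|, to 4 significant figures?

61.05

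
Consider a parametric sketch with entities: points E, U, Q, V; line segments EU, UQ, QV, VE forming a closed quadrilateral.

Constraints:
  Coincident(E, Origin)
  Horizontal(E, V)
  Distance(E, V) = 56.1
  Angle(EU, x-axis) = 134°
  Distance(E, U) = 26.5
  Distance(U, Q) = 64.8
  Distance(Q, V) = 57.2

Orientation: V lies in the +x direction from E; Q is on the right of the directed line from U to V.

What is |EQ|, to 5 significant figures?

39.799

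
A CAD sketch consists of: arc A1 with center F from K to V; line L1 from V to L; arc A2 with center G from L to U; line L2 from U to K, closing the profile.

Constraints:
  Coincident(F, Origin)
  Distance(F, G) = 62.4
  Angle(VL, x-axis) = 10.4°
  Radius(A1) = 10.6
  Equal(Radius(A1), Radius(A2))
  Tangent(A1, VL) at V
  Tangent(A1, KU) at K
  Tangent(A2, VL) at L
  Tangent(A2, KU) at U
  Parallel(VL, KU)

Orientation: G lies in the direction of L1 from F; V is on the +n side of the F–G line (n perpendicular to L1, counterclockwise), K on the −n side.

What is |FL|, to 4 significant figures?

63.29

The slot axis is L1's direction at 10.4°, so u = (cos 10.4°, sin 10.4°) = (0.9836, 0.1805) and n = (−sin 10.4°, cos 10.4°) = (-0.1805, 0.9836). F is at the origin and G lies 62.4 along u from F, so G = 62.4·u = (61.37, 11.26). Tangency of A1 to both parallel lines with radius 10.6 puts V and K at F ± 10.6·n: V = (-1.914, 10.43), K = (1.914, -10.43). Equal radii place L and U the same way about G: L = G + 10.6·n = (59.46, 21.69), U = G − 10.6·n = (63.29, 0.8385). Then |FL| = |L − F| = 63.29.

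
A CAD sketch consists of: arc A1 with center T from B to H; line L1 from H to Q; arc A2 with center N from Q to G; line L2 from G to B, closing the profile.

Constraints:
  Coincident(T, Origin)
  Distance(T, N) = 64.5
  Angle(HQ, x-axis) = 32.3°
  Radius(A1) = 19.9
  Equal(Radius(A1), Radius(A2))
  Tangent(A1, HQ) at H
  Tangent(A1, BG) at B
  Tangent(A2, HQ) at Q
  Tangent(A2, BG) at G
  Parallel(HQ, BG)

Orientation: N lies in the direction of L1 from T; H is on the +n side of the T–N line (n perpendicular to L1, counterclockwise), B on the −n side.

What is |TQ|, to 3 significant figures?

67.5

The slot axis is L1's direction at 32.3°, so u = (cos 32.3°, sin 32.3°) = (0.845, 0.534) and n = (−sin 32.3°, cos 32.3°) = (-0.534, 0.845). T is at the origin and N lies 64.5 along u from T, so N = 64.5·u = (54.5, 34.5). Tangency of A1 to both parallel lines with radius 19.9 puts H and B at T ± 19.9·n: H = (-10.6, 16.8), B = (10.6, -16.8). Equal radii place Q and G the same way about N: Q = N + 19.9·n = (43.9, 51.3), G = N − 19.9·n = (65.2, 17.6). Then |TQ| = |Q − T| = 67.5.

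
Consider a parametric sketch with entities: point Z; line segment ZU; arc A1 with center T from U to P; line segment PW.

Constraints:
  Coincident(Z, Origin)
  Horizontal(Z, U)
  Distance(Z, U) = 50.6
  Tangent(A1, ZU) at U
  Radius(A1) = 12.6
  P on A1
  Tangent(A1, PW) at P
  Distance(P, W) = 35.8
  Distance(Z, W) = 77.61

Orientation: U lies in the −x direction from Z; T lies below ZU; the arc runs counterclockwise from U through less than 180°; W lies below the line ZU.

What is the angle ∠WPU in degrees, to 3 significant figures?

132°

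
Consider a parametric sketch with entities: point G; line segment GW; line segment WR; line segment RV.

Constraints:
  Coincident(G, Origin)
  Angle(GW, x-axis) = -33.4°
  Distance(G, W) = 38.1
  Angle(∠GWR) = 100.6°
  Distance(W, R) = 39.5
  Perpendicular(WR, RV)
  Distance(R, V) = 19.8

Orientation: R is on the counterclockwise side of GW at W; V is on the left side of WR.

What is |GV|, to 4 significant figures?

49.74

G is at the origin; GW runs at -33.4° with length 38.1, so W = 38.1·(cos -33.4°, sin -33.4°) = (31.81, -20.97). ∠GWR = 100.6°, so WR runs at -33.4° + (180° − 100.6°) = 46.00° from the x-axis; with |WR| = 39.5, R = W + 39.5·(cos 46.00°, sin 46.00°) = (59.25, 7.441). WR ⟂ RV; with |RV| = 19.8 on the left of WR, V = R + 19.8·(-0.7193, 0.6947) = (45.00, 21.19). Then |GV| = |V − G| = 49.74.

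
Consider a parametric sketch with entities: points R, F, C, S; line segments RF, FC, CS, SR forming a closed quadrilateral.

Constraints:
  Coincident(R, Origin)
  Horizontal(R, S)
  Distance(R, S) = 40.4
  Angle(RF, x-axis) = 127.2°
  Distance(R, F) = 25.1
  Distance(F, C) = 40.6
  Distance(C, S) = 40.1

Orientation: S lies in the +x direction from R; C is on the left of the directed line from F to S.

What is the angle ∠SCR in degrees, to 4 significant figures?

58.81°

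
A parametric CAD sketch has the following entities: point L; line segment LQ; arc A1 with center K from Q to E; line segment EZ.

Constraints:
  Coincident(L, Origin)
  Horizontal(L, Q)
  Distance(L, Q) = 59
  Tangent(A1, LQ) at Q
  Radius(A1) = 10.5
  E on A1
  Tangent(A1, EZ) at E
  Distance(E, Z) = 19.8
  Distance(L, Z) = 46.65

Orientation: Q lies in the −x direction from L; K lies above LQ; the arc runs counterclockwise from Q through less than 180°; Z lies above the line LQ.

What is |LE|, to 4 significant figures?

50.02

Checks: |KE| = 10.50 ✓; ∠(KE, EZ) = 90.00° ✓; |EZ| = 19.80 ✓; |LZ| = 46.65 ✓.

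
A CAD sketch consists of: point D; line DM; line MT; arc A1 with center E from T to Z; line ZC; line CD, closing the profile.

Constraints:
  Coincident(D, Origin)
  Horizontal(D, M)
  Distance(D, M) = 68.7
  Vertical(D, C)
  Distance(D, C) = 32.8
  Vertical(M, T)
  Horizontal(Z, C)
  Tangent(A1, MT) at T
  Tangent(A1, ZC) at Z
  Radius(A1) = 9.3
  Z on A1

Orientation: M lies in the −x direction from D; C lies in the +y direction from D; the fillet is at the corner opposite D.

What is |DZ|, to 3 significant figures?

67.9

The virtual corner opposite D is at (-68.7, 32.8). Tangency of A1 to MT means the radius ET is perpendicular to MT and tangency of A1 to ZC means the radius EZ is perpendicular to ZC, with radius 9.3, so the center E sits 9.3 in from both sides at E = (-59.4, 23.5). That places the tangent points at T = (-68.7, 23.5) on MT and Z = (-59.4, 32.8) on ZC. Then |DZ| = |Z − D| = 67.9.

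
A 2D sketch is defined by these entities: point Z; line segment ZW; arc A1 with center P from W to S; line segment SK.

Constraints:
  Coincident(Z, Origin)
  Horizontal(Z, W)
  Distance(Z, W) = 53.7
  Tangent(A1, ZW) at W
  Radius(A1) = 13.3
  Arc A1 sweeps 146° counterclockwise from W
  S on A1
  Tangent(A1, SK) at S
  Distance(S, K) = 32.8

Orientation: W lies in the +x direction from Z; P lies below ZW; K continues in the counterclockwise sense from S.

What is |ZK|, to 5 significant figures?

84.948

On A1, W sits at bearing 90° from P; a 146° counterclockwise sweep puts S at bearing 236°, so S = P + 13.3·(cos 236°, sin 236°) = (46.263, -24.326). A1 meets SK tangentially, so PS is at right angles to SK, so SK runs along (−sin 236°, cos 236°); with |SK| = 32.8, K = (73.455, -42.668). Then |ZK| = |K − Z| = 84.948.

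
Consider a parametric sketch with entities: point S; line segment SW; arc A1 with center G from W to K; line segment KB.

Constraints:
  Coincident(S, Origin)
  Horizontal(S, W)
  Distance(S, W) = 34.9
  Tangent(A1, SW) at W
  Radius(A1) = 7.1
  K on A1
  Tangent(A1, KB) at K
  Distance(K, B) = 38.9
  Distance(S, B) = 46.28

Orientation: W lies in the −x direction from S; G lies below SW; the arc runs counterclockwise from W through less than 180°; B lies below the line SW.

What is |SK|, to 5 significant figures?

42.177

Checks: |GK| = 7.100 ✓; ∠(GK, KB) = 90.00° ✓; |KB| = 38.90 ✓; |SB| = 46.28 ✓.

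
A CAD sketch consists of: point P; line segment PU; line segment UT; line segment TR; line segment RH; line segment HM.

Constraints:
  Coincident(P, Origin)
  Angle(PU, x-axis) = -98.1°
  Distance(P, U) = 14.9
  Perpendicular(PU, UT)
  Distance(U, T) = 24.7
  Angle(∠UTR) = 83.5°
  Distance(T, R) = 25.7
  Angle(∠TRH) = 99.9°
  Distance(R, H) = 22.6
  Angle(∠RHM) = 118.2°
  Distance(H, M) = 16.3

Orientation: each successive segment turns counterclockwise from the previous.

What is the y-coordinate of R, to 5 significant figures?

7.4584

P is at the origin; PU runs at -98.1° with length 14.9, so U = (-2.0994, -14.751). The perpendicularity gives UT at right angles to PU, so UT runs at -8.1000°; with |UT| = 24.7, T = (22.354, -18.232). ∠UTR = 83.5° gives TR at 88.400° from the x-axis; with |TR| = 25.7, R = (23.072, 7.4584). So R.y = 7.4584.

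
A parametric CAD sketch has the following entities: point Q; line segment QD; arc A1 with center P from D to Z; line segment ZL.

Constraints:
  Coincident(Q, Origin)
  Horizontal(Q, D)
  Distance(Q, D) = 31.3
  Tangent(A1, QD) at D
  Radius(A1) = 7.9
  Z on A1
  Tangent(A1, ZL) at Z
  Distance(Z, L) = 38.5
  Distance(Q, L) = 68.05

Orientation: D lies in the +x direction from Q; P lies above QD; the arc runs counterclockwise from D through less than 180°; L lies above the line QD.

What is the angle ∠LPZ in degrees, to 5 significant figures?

78.404°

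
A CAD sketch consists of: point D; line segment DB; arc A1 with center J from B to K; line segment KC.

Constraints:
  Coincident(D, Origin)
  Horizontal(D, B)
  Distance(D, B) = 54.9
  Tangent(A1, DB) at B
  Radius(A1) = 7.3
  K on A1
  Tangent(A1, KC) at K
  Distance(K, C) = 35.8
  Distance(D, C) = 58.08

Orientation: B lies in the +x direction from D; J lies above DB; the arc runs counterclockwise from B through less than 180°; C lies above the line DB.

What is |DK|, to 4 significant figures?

62.01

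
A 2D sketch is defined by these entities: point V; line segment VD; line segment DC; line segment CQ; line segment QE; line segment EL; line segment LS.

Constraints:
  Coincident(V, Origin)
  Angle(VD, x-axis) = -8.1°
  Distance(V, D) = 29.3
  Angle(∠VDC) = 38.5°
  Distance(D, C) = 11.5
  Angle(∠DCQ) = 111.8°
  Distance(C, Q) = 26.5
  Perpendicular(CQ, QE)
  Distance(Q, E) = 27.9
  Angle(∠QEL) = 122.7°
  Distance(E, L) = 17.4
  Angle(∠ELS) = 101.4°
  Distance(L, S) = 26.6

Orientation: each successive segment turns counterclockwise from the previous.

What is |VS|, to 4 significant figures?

35.50

∠QEL = 122.7° gives EL at -11.10° from the x-axis; with |EL| = 17.4, L = (23.81, -34.82). ∠ELS = 101.4° gives LS at 67.50° from the x-axis; with |LS| = 26.6, S = (33.99, -10.24). Then |VS| = |S − V| = 35.50.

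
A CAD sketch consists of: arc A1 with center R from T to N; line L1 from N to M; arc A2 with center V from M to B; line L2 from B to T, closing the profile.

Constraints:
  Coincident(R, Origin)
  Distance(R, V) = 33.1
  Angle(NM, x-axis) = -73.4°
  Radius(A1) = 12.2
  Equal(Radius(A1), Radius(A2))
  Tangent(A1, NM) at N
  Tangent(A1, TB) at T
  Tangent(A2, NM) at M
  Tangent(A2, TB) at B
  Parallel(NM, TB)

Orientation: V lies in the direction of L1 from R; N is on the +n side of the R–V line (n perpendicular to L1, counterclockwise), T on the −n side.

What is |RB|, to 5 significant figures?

35.277

The slot axis is L1's direction at -73.4°, so u = (cos -73.4°, sin -73.4°) = (0.28569, -0.95832) and n = (−sin -73.4°, cos -73.4°) = (0.95832, 0.28569). R is at the origin and V lies 33.1 along u from R, so V = 33.1·u = (9.4563, -31.720). Tangency of A1 to both parallel lines with radius 12.2 puts N and T at R ± 12.2·n: N = (11.692, 3.4854), T = (-11.692, -3.4854). Equal radii place M and B the same way about V: M = V + 12.2·n = (21.148, -28.235), B = V − 12.2·n = (-2.2353, -35.206). Then |RB| = |B − R| = 35.277.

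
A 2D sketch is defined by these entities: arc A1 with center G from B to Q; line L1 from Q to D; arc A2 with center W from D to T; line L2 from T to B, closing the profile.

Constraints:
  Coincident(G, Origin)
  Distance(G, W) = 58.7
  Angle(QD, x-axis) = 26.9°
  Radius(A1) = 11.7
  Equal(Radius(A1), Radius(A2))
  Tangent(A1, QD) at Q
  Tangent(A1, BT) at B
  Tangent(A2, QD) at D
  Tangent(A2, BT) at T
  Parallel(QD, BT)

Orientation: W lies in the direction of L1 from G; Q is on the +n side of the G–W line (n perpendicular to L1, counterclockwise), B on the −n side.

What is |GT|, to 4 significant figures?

59.85

The slot axis is L1's direction at 26.9°, so u = (cos 26.9°, sin 26.9°) = (0.8918, 0.4524) and n = (−sin 26.9°, cos 26.9°) = (-0.4524, 0.8918). G is at the origin and W lies 58.7 along u from G, so W = 58.7·u = (52.35, 26.56). Tangency of A1 to both parallel lines with radius 11.7 puts Q and B at G ± 11.7·n: Q = (-5.293, 10.43), B = (5.293, -10.43). Equal radii place D and T the same way about W: D = W + 11.7·n = (47.06, 36.99), T = W − 11.7·n = (57.64, 16.12). Then |GT| = |T − G| = 59.85.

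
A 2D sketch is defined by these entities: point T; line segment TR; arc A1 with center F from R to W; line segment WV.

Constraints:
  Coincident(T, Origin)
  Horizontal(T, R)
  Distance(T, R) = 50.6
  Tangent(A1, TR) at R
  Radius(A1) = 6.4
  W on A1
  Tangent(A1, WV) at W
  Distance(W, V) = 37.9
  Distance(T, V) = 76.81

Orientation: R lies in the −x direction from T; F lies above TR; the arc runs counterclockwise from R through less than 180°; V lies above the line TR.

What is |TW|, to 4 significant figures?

46.07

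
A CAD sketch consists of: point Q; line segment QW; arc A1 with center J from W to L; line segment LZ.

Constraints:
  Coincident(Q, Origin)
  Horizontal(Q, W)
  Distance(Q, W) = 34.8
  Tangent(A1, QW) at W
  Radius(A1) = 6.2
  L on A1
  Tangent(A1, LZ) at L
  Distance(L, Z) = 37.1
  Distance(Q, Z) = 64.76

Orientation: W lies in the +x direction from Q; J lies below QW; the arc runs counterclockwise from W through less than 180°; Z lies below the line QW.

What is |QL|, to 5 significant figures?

31.238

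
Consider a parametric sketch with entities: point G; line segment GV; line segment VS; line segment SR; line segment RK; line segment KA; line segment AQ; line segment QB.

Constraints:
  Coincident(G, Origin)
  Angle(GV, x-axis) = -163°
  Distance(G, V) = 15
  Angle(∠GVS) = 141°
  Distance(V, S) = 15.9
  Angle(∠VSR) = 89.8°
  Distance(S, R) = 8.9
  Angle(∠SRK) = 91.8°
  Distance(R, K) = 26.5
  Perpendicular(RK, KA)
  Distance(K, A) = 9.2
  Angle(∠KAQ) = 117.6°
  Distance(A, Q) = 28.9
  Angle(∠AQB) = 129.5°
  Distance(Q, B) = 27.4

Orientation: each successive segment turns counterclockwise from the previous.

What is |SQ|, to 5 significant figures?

13.743

RK ⟂ KA, so KA runs at 144.40°; with |KA| = 9.2, A = (-7.8942, 4.3844). ∠KAQ = 117.6° gives AQ at -153.20° from the x-axis; with |AQ| = 28.9, Q = (-33.690, -8.6460). Then |SQ| = |Q − S| = 13.743.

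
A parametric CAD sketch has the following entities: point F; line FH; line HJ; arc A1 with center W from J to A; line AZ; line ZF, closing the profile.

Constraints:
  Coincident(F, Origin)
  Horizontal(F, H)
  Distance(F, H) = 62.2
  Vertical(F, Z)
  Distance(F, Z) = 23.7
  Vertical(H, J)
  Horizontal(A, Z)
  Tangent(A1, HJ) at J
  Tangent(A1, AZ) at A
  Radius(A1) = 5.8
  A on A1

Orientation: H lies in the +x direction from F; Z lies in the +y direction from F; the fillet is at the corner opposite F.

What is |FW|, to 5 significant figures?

59.172

F is at the origin; FH is horizontal with |FH| = 62.2 and H on the +x side, so H = (62.200, 0.0000). F and Z share the same x with |FZ| = 23.7 and Z on the +y side, so Z = (0.0000, 23.700). The virtual corner opposite F is at (62.200, 23.700). A1 meets HJ tangentially, so WJ is at right angles to HJ and the tangent condition forces WA to be normal to AZ, with radius 5.8, so the center W sits 5.8 in from both sides at W = (56.400, 17.900). Then |FW| = |W − F| = 59.172.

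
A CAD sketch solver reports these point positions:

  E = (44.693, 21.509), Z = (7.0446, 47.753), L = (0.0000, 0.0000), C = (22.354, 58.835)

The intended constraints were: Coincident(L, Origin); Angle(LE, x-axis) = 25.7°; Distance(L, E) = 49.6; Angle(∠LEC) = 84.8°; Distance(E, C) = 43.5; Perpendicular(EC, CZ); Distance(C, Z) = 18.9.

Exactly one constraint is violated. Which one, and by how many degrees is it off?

Perpendicular(EC, CZ) — off by 5.00°.

L = (0.00, 0.00) ✓; LE at 25.70° ✓; |LE| = 49.60 ✓; ∠LEC = 84.80° ✓; |EC| = 43.50 ✓; ∠(EC, CZ) = 95.00° ✗; |CZ| = 18.90 ✓.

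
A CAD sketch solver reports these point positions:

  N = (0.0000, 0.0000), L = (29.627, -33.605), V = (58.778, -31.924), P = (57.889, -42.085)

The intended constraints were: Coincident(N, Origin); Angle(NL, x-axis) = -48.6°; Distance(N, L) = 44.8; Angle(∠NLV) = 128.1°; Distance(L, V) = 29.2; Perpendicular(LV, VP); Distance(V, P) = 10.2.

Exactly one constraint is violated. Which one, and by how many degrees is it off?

Perpendicular(LV, VP) — off by 8.30°.

N = (0.00, 0.00) ✓; NL at -48.60° ✓; |NL| = 44.80 ✓; ∠NLV = 128.1° ✓; |LV| = 29.20 ✓; ∠(LV, VP) = 98.30° ✗; |VP| = 10.20 ✓.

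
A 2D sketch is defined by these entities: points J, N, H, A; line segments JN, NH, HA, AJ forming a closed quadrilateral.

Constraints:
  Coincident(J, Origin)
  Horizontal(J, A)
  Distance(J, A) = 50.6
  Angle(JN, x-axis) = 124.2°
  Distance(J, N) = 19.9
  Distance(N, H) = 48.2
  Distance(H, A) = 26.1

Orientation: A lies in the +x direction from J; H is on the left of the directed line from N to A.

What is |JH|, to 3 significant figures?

42.8

J is at the origin; J and A share the same y with |JA| = 50.6 and A in +x, so A = (50.6, 0). JN runs at 124.2° with |JN| = 19.9, so N = (-11.2, 16.5). H is determined by |NH| = 48.2 and |HA| = 26.1 together: it lies at the intersection of circle(N, 48.2) and circle(A, 26.1). With |NA| = 63.9, the foot of the radical line on NA is 44.8 from N and the perpendicular offset is √(48.2² − 44.8²) = 17.8. Taking the left-of-NA solution: H = (36.7, 22.1).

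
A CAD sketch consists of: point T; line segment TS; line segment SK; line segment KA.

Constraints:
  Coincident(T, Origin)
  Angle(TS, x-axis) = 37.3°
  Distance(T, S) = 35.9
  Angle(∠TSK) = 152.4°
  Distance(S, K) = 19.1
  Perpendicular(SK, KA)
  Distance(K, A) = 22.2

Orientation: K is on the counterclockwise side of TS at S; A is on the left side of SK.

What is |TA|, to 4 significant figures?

51.22

T is at the origin; TS runs at 37.3° with length 35.9, so S = 35.9·(cos 37.3°, sin 37.3°) = (28.56, 21.75). ∠TSK = 152.4°, so SK runs at 37.3° + (180° − 152.4°) = 64.90° from the x-axis; with |SK| = 19.1, K = S + 19.1·(cos 64.90°, sin 64.90°) = (36.66, 39.05). The perpendicularity gives KA at right angles to SK; with |KA| = 22.2 on the left of SK, A = K + 22.2·(-0.9056, 0.4242) = (16.56, 48.47). Then |TA| = |A − T| = 51.22.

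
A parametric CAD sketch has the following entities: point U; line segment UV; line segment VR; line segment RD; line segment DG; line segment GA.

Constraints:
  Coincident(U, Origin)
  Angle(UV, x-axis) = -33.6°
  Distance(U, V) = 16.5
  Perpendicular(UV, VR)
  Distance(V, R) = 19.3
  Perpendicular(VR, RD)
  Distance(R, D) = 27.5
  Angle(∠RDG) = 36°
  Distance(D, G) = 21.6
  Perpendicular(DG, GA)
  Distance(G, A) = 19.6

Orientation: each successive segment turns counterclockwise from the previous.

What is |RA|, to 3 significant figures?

3.50

U is at the origin; UV runs at -33.6° with length 16.5, so V = (13.7, -9.13). The perpendicularity gives VR at right angles to UV, so VR runs at 56.4°; with |VR| = 19.3, R = (24.4, 6.94). The perpendicularity gives RD at right angles to VR, so RD runs at 146°; with |RD| = 27.5, D = (1.52, 22.2). ∠RDG = 36.0° gives DG at -69.6° from the x-axis; with |DG| = 21.6, G = (9.05, 1.92). DG ⟂ GA, so GA runs at 20.4°; with |GA| = 19.6, A = (27.4, 8.75). Then |RA| = |A − R| = 3.50.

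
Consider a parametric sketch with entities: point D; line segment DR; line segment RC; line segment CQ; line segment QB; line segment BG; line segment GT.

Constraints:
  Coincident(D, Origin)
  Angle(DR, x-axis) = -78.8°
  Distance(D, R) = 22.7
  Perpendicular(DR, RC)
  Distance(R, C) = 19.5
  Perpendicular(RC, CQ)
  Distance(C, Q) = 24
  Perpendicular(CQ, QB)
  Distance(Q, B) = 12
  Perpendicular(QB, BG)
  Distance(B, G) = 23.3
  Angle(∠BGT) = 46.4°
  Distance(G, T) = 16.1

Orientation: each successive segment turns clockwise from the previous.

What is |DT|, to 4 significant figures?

22.04

QB is perpendicular to BG, so BG runs at -78.80°; with |BG| = 23.3, G = (-3.084, -23.04). ∠BGT = 46.4° gives GT at 147.6° from the x-axis; with |GT| = 16.1, T = (-16.68, -14.41). Then |DT| = |T − D| = 22.04.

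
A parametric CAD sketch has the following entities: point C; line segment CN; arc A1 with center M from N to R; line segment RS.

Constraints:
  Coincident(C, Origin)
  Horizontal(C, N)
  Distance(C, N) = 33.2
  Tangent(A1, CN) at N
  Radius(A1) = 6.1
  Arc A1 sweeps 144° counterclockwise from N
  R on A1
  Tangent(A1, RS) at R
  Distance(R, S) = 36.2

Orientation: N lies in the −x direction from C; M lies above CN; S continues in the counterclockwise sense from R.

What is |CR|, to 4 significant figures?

31.60

C is at the origin; CN is horizontal with |CN| = 33.2 and N on the −x side, so N = (-33.20, 0.000). Since A1 is tangent to CN there, MN ⟂ CN, so M = N + (0, 6.1) = (-33.20, 6.100). On A1, N sits at bearing -90° from M; a 144° counterclockwise sweep puts R at bearing 54°, so R = M + 6.1·(cos 54°, sin 54°) = (-29.61, 11.04). Then |CR| = |R − C| = 31.60.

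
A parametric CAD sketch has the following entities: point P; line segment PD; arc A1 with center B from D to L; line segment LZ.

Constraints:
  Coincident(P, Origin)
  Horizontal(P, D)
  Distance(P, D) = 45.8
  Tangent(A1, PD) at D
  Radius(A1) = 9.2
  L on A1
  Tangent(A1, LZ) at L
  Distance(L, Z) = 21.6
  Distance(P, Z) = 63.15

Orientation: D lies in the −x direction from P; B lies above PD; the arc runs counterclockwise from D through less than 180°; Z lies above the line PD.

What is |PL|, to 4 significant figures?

42.55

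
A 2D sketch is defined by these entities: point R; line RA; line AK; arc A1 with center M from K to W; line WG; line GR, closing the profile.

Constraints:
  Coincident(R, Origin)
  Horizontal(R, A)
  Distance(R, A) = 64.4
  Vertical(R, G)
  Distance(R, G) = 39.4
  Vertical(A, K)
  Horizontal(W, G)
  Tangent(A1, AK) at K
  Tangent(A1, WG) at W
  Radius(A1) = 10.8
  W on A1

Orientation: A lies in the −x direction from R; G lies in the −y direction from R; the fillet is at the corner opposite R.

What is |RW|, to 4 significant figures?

66.52

R is at the origin; R and A share the same y with |RA| = 64.4 and A on the −x side, so A = (-64.40, 0.000). R and G share the same x with |RG| = 39.4 and G on the −y side, so G = (0.000, -39.40). The virtual corner opposite R is at (-64.40, -39.40). Since A1 is tangent to AK there, MK ⟂ AK and since A1 is tangent to WG there, MW ⟂ WG, with radius 10.8, so the center M sits 10.8 in from both sides at M = (-53.60, -28.60). That places the tangent points at K = (-64.40, -28.60) on AK and W = (-53.60, -39.40) on WG. Then |RW| = |W − R| = 66.52.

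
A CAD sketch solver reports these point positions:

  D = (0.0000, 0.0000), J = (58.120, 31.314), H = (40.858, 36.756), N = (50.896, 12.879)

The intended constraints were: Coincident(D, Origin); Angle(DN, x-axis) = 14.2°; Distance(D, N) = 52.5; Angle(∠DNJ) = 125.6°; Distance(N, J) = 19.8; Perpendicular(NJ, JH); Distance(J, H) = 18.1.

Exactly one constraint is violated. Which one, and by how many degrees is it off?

Perpendicular(NJ, JH) — off by 3.90°.

D = (0.00, 0.00) ✓; DN at 14.20° ✓; |DN| = 52.50 ✓; ∠DNJ = 125.6° ✓; |NJ| = 19.80 ✓; ∠(NJ, JH) = 93.90° ✗; |JH| = 18.10 ✓.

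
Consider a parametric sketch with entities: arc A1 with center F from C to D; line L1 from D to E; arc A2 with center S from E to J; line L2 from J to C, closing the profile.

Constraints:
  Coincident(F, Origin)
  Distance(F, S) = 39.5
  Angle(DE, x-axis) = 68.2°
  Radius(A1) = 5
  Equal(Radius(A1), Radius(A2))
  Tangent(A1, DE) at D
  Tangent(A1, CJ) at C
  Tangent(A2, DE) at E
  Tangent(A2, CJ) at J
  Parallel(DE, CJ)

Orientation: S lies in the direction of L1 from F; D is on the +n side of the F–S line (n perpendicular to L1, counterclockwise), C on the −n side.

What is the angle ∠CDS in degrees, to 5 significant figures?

82.786°

The slot axis is L1's direction at 68.2°, so u = (cos 68.2°, sin 68.2°) = (0.37137, 0.92849) and n = (−sin 68.2°, cos 68.2°) = (-0.92849, 0.37137). F is at the origin and S lies 39.5 along u from F, so S = 39.5·u = (14.669, 36.675). Tangency of A1 to both parallel lines with radius 5.0 puts D and C at F ± 5.0·n: D = (-4.6424, 1.8568), C = (4.6424, -1.8568). Then cos ∠CDS = DC·DS / (|DC||DS|), giving 82.786°.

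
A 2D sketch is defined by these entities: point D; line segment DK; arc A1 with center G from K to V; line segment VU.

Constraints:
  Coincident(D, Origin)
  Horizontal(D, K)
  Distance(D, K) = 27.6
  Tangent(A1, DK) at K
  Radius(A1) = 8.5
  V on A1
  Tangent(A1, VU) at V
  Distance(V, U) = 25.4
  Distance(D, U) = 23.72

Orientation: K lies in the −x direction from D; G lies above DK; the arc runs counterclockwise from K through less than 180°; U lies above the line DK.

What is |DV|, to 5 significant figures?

21.181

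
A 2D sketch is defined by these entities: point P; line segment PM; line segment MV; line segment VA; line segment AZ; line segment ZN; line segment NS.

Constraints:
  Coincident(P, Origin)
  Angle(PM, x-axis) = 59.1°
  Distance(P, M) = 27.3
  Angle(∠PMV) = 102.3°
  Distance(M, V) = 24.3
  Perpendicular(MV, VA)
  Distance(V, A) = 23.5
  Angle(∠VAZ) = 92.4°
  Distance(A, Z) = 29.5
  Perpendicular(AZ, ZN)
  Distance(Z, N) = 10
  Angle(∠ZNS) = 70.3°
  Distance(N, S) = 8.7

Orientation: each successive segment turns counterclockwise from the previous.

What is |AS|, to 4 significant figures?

22.45

P is at the origin; PM runs at 59.1° with length 27.3, so M = (14.02, 23.43). ∠PMV = 102.3° gives MV at 136.8° from the x-axis; with |MV| = 24.3, V = (-3.694, 40.06). MV ⟂ VA, so VA runs at -133.2°; with |VA| = 23.5, A = (-19.78, 22.93). ∠VAZ = 92.4° gives AZ at -45.60° from the x-axis; with |AZ| = 29.5, Z = (0.8590, 1.852). AZ is perpendicular to ZN, so ZN runs at 44.40°; with |ZN| = 10.0, N = (8.004, 8.849). ∠ZNS = 70.3° gives NS at 154.1° from the x-axis; with |NS| = 8.7, S = (0.1775, 12.65). Then |AS| = |S − A| = 22.45.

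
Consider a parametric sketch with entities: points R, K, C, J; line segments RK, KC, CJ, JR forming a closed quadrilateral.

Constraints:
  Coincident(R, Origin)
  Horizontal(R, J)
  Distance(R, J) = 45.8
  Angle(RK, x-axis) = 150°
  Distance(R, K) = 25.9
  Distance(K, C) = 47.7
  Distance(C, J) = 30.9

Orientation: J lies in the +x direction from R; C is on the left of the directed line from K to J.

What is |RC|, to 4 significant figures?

32.99

R is at the origin; R and J share the same y with |RJ| = 45.8 and J in +x, so J = (45.8, 0). RK runs at 150.0° with |RK| = 25.9, so K = (-22.43, 12.95). C is determined by |KC| = 47.7 and |CJ| = 30.9 together: it lies at the intersection of circle(K, 47.7) and circle(J, 30.9). With |KJ| = 69.45, the foot of the radical line on KJ is 44.23 from K and the perpendicular offset is √(47.7² − 44.23²) = 17.86. Taking the left-of-KJ solution: C = (24.36, 22.25).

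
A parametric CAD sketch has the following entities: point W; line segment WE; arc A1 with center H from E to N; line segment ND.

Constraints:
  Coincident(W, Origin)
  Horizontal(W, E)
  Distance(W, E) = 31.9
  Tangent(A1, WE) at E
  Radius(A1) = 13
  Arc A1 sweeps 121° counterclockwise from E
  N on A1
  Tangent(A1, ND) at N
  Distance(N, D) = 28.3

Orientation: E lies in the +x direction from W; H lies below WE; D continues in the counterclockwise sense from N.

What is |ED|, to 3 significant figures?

44.1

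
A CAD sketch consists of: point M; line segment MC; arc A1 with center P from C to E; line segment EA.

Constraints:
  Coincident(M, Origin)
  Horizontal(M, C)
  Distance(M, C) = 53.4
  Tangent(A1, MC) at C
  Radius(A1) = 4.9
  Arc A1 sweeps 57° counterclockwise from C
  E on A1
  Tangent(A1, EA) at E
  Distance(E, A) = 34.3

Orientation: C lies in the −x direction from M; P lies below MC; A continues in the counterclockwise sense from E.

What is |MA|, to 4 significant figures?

82.25

M is at the origin; M and C share the same y with |MC| = 53.4 and C on the −x side, so C = (-53.40, 0.000). The tangent condition forces PC to be normal to MC, so P = C + (0, -4.9) = (-53.40, -4.900). On A1, C sits at bearing 90° from P; a 57° counterclockwise sweep puts E at bearing 147°, so E = P + 4.9·(cos 147°, sin 147°) = (-57.51, -2.231). Since A1 is tangent to EA there, PE ⟂ EA, so EA runs along (−sin 147°, cos 147°); with |EA| = 34.3, A = (-76.19, -31.00). Then |MA| = |A − M| = 82.25.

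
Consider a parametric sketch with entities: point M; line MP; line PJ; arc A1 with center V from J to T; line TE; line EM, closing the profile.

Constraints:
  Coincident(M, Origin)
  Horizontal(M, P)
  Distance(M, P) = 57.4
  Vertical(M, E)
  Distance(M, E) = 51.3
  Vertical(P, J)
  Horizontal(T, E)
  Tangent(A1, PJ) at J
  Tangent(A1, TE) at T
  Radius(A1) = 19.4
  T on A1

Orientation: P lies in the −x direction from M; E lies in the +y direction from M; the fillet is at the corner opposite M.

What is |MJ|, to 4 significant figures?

65.67

The virtual corner opposite M is at (-57.40, 51.30). The tangent condition forces VJ to be normal to PJ and A1 meets TE tangentially, so VT is at right angles to TE, with radius 19.4, so the center V sits 19.4 in from both sides at V = (-38.00, 31.90). That places the tangent points at J = (-57.40, 31.90) on PJ and T = (-38.00, 51.30) on TE. Then |MJ| = |J − M| = 65.67.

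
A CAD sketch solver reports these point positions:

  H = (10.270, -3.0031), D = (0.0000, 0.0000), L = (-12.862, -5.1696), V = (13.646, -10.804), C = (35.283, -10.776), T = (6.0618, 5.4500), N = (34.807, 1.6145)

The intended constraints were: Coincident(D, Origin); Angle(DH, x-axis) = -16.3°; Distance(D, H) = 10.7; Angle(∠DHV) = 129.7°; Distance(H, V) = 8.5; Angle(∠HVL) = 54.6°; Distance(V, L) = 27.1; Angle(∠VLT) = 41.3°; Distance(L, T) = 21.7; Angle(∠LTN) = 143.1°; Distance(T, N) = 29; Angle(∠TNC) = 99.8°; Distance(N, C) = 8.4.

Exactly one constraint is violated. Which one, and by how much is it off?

Distance(N, C) = 8.4 — off by 4.00.

D = (0.00, 0.00) ✓; DH at -16.30° ✓; |DH| = 10.70 ✓; ∠DHV = 129.7° ✓; |HV| = 8.500 ✓; ∠HVL = 54.60° ✓; |VL| = 27.10 ✓; ∠VLT = 41.30° ✓; |LT| = 21.70 ✓; ∠LTN = 143.1° ✓; |TN| = 29.00 ✓; ∠TNC = 99.80° ✓; |NC| = 12.40 ✗.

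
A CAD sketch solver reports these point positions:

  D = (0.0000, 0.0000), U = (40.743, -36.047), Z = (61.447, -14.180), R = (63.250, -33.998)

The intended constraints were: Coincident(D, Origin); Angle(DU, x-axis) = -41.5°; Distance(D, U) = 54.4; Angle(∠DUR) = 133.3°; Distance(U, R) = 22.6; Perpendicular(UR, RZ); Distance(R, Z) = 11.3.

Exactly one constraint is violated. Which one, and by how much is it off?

Distance(R, Z) = 11.3 — off by 8.60.

D = (0.00, 0.00) ✓; DU at -41.50° ✓; |DU| = 54.40 ✓; ∠DUR = 133.3° ✓; |UR| = 22.60 ✓; ∠(UR, RZ) = 90.00° ✓; |RZ| = 19.90 ✗.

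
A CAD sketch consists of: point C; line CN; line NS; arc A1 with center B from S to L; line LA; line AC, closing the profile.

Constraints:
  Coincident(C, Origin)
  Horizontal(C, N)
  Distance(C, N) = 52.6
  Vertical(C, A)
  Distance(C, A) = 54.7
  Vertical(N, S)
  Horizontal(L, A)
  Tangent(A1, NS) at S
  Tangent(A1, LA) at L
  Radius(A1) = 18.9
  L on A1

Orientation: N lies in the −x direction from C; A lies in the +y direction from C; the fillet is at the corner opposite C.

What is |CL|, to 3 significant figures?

64.2

The virtual corner opposite C is at (-52.6, 54.7). The tangent condition forces BS to be normal to NS and A1 meets LA tangentially, so BL is at right angles to LA, with radius 18.9, so the center B sits 18.9 in from both sides at B = (-33.7, 35.8). That places the tangent points at S = (-52.6, 35.8) on NS and L = (-33.7, 54.7) on LA. Then |CL| = |L − C| = 64.2.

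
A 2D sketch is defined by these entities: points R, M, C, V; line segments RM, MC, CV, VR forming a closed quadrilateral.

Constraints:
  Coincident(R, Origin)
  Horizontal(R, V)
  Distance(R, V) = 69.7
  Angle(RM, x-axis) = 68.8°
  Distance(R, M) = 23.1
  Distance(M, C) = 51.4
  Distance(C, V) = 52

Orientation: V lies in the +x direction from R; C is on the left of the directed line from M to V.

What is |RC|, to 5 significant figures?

71.272

R is at the origin; RV is horizontal with |RV| = 69.7 and V in +x, so V = (69.7, 0). RM runs at 68.8° with |RM| = 23.1, so M = (8.3535, 21.537). C is determined by |MC| = 51.4 and |CV| = 52.0 together: it lies at the intersection of circle(M, 51.4) and circle(V, 52.0). With |MV| = 65.017, the foot of the radical line on MV is 32.031 from M and the perpendicular offset is √(51.4² − 32.031²) = 40.199. Taking the left-of-MV solution: C = (51.892, 48.856).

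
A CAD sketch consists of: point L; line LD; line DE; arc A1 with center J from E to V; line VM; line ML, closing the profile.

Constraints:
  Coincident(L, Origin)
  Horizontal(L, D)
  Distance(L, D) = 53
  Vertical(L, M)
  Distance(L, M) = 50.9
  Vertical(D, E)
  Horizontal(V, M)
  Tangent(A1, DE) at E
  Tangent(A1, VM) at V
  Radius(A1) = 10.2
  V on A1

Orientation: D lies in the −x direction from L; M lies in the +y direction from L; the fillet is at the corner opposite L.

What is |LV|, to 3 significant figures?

66.5

L is at the origin; LD is horizontal with |LD| = 53.0 and D on the −x side, so D = (-53.0, 0.00). L and M share the same x with |LM| = 50.9 and M on the +y side, so M = (0.00, 50.9). The virtual corner opposite L is at (-53.0, 50.9). Tangency of A1 to DE means the radius JE is perpendicular to DE and tangency of A1 to VM means the radius JV is perpendicular to VM, with radius 10.2, so the center J sits 10.2 in from both sides at J = (-42.8, 40.7). That places the tangent points at E = (-53.0, 40.7) on DE and V = (-42.8, 50.9) on VM. Then |LV| = |V − L| = 66.5.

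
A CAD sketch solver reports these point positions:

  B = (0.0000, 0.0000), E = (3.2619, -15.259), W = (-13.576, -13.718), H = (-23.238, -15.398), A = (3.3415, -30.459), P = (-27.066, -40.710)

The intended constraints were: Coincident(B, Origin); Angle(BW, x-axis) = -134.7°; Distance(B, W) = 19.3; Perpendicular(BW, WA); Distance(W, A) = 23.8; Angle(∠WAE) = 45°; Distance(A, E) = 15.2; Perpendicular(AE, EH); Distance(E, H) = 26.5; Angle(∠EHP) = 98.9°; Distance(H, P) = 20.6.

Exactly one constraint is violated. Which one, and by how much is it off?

Distance(H, P) = 20.6 — off by 5.00.

B = (0.00, 0.00) ✓; BW at -134.7° ✓; |BW| = 19.30 ✓; ∠(BW, WA) = 90.00° ✓; |WA| = 23.80 ✓; ∠WAE = 45.00° ✓; |AE| = 15.20 ✓; ∠(AE, EH) = 90.00° ✓; |EH| = 26.50 ✓; ∠EHP = 98.90° ✓; |HP| = 25.60 ✗.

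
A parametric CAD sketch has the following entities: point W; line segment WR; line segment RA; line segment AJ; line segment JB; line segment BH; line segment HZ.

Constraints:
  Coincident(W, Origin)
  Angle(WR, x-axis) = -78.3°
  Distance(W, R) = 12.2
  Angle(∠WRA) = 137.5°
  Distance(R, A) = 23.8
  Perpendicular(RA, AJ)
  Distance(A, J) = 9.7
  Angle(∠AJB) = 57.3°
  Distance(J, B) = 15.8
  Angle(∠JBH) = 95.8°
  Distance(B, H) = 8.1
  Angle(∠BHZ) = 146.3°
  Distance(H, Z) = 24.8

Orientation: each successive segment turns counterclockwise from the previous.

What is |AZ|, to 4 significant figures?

21.81

∠JBH = 95.8° gives BH at -98.90° from the x-axis; with |BH| = 8.1, H = (10.42, -25.15). ∠BHZ = 146.3° gives HZ at -65.20° from the x-axis; with |HZ| = 24.8, Z = (20.82, -47.66). Then |AZ| = |Z − A| = 21.81.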